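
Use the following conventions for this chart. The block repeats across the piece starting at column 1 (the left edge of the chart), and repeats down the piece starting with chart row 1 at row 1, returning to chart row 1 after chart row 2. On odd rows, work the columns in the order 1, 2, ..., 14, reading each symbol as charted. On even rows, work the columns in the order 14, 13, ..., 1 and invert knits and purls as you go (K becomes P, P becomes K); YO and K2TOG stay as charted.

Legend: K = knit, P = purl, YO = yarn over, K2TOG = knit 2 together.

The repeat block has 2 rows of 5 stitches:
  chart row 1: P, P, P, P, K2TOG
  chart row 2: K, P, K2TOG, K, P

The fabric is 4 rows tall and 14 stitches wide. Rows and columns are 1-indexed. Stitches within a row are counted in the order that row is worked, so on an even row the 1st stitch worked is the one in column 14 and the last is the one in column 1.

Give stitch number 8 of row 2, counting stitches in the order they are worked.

== STITCH ==
K

Derivation:
For row 2: chart row = ((2-1) mod 2) + 1 = 2; this is a WS (even) row.
Chart row 2 tiled across columns 1-14: K P K2TOG K P K P K2TOG K P K P K2TOG K
Wrong side: read the tiled row from column 14 down to 1 and exchange K with P (leave YO, K2TOG).
Row 2 as worked: P K2TOG K P K P K2TOG K P K P K2TOG K P
Stitch 8 in working order -> K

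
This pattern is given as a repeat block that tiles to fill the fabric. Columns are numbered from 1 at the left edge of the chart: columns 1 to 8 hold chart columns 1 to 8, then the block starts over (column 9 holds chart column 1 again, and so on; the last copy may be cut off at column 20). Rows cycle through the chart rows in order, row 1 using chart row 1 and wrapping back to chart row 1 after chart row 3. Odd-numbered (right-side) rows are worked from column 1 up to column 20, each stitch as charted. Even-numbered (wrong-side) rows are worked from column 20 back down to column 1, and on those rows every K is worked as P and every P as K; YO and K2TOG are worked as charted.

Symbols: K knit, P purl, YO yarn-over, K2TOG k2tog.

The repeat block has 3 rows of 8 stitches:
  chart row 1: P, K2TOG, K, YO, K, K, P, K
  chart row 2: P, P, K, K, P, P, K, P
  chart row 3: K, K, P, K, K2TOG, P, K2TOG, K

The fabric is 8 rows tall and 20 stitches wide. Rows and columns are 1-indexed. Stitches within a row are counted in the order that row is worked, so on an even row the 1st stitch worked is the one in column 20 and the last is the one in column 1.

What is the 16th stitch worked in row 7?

Row 7 uses chart row ((7-1) mod 3)+1 = 1. Row 7 is odd, so RS.
Chart row 1 tiled across columns 1-20: P K2TOG K YO K K P K P K2TOG K YO K K P K P K2TOG K YO
RS row: no reversal, no swap; stitch n worked = column n.
Counting 16 along the worked row gives K.

Result:
K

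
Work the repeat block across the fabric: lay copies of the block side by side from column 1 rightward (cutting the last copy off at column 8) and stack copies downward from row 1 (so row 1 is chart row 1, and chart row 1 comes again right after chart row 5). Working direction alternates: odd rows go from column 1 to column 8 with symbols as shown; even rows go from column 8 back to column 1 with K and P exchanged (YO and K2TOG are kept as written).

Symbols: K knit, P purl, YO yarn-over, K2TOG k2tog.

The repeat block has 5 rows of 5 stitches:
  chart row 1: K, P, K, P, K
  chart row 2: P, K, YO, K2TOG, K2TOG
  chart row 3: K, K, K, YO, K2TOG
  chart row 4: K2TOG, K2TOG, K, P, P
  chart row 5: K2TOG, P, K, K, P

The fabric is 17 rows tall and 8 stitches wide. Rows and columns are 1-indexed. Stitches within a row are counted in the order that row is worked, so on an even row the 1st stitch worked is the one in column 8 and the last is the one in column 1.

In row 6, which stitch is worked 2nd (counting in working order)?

Result:
K

Derivation:
Row 6 uses chart row ((6-1) mod 5)+1 = 1. Row 6 is even, so WS.
Chart row 1 tiled across columns 1-8: K P K P K K P K
WS: work from column 8 back to column 1 (reverse the tiled row), swapping K<->P (YO and K2TOG unchanged).
Row 6 as worked: P K P P K P K P
The 2nd stitch worked is K.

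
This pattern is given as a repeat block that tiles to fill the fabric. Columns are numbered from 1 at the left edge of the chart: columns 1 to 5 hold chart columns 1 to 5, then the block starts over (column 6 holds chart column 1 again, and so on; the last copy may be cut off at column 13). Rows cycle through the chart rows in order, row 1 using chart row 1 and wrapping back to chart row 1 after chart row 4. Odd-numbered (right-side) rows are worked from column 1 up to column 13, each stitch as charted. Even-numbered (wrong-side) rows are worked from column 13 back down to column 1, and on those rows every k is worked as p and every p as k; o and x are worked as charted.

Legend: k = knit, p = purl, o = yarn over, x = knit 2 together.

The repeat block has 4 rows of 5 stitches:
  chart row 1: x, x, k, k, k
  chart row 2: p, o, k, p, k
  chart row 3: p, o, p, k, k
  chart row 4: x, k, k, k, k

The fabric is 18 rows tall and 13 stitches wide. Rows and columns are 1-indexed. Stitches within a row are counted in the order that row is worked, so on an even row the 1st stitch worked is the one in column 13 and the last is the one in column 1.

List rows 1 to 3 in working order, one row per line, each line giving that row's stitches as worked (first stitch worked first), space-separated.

Row 1: chart row 1, RS - tile across columns 1-13 and work as-is.
Row 2: chart row 2, WS - tiled (columns 1-13): p o k p k p o k p k p o k; work from column 13 back to 1 with k<->p swapped.
Row 3: chart row 3, RS - tile across columns 1-13 and work as-is.

Result:
x x k k k x x k k k x x k
p o k p k p o k p k p o k
p o p k k p o p k k p o p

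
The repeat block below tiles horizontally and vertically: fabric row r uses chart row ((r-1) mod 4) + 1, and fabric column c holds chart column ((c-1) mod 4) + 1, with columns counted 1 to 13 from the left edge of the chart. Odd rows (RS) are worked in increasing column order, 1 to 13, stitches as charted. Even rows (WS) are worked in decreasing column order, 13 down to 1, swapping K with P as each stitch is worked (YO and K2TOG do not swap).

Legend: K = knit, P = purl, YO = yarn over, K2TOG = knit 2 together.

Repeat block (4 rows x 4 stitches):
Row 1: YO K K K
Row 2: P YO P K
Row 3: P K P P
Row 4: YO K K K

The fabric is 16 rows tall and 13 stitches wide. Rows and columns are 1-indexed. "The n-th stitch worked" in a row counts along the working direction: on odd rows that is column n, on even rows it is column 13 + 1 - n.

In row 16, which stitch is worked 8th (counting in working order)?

== STITCH ==
P

Derivation:
Row 16: (16-1) mod 4 = 3, so use chart row 4. Even row -> WS.
Chart row 4 tiled across columns 1-13: YO K K K YO K K K YO K K K YO
WS row: flip the tiled sequence (start at column 13) and apply K<->P; YO and K2TOG stay.
Row 16 as worked: YO P P P YO P P P YO P P P YO
Counting 8 along the worked row gives P.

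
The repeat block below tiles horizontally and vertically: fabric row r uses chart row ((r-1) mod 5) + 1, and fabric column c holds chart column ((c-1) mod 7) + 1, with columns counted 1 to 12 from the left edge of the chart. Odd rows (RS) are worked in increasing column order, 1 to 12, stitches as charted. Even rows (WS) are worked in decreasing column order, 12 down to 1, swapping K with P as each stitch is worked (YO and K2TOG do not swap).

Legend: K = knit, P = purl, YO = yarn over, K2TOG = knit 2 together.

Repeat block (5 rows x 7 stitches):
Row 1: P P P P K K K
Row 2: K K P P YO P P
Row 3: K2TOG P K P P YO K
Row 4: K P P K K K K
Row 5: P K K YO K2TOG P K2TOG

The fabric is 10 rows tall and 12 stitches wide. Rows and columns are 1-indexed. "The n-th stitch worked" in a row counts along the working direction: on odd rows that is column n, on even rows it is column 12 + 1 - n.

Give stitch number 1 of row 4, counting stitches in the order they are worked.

== STITCH ==
P

Derivation:
Row 4: (4-1) mod 5 = 3, so use chart row 4. Even row -> WS.
Chart row 4 tiled across columns 1-12: K P P K K K K K P P K K
Wrong side: read the tiled row from column 12 down to 1 and exchange K with P (leave YO, K2TOG).
Row 4 as worked: P P K K P P P P P K K P
The 1st stitch worked is P.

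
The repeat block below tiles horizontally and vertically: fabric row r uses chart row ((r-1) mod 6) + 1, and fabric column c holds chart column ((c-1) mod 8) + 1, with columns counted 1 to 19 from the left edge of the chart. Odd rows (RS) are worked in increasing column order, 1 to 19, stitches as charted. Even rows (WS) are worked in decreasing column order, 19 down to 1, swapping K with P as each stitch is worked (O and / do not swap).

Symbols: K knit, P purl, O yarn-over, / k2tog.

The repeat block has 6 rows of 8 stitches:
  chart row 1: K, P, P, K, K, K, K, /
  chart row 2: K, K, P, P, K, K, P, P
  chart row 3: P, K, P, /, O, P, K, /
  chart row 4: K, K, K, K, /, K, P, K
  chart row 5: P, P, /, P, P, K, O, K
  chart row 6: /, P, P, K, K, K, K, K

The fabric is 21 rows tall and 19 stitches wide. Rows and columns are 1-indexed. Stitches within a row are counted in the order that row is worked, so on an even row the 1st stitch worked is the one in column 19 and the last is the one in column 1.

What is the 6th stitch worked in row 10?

Row 10: (10-1) mod 6 = 3, so use chart row 4. Even row -> WS.
Chart row 4 tiled across columns 1-19: K K K K / K P K K K K K / K P K K K K
WS: work from column 19 back to column 1 (reverse the tiled row), swapping K<->P (O and / unchanged).
Row 10 as worked: P P P P K P / P P P P P K P / P P P P
The 6th stitch worked is P.

Result:
P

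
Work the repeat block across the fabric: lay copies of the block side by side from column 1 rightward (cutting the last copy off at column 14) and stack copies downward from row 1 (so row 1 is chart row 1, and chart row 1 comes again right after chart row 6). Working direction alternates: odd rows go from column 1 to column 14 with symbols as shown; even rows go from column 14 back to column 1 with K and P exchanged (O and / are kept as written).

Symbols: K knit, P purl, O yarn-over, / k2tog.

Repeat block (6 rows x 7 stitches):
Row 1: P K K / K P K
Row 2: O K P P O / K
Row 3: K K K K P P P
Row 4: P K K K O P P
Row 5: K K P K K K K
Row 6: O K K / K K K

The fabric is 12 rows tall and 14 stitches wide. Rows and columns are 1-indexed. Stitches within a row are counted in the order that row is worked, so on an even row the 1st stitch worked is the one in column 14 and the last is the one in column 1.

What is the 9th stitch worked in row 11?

== STITCH ==
K

Derivation:
Row 11: (11-1) mod 6 = 4, so use chart row 5. Odd row -> RS.
Chart row 5 tiled across columns 1-14: K K P K K K K K K P K K K K
RS row: no reversal, no swap; stitch n worked = column n.
Stitch 9 in working order -> K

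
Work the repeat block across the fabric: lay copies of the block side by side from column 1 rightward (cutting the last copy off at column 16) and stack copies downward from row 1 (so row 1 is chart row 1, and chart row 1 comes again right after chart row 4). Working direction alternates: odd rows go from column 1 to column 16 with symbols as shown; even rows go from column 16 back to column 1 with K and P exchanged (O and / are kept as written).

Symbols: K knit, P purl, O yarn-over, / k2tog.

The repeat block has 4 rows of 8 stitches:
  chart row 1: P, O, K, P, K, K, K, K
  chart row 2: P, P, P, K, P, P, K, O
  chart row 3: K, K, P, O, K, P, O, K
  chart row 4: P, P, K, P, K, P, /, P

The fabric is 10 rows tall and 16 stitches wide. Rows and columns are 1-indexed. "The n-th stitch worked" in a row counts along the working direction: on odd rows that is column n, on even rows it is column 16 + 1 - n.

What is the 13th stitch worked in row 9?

Stitch:
K

Derivation:
Row 9: (9-1) mod 4 = 0, so use chart row 1. Odd row -> RS.
Chart row 1 tiled across columns 1-16: P O K P K K K K P O K P K K K K
RS row: no reversal, no swap; stitch n worked = column n.
Stitch 13 in working order -> K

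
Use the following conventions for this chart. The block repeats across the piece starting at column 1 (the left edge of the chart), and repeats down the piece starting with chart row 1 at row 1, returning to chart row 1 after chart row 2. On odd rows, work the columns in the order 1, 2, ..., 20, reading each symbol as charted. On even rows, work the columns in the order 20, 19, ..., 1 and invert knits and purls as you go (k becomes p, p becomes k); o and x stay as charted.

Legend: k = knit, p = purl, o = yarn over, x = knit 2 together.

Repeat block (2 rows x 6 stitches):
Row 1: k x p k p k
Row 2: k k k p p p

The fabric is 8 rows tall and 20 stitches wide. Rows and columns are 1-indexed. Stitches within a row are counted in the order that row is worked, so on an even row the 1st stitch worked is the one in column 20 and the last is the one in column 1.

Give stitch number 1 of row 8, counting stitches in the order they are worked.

Row 8: (8-1) mod 2 = 1, so use chart row 2. Even row -> WS.
Chart row 2 tiled across columns 1-20: k k k p p p k k k p p p k k k p p p k k
Wrong side: read the tiled row from column 20 down to 1 and exchange k with p (leave o, x).
Row 8 as worked: p p k k k p p p k k k p p p k k k p p p
Counting 1 along the worked row gives p.

== STITCH ==
p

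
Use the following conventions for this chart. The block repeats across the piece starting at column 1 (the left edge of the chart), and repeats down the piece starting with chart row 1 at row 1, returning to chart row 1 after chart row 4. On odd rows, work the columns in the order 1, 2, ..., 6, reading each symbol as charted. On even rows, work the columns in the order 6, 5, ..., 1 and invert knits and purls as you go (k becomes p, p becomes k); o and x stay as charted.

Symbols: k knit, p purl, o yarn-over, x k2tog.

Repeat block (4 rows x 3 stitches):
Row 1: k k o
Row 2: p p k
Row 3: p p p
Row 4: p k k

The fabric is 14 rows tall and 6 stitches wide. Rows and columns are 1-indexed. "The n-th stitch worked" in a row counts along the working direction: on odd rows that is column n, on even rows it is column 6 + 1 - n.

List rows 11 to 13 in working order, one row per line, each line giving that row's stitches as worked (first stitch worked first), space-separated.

Row 11: chart row 3, RS - tile across columns 1-6 and work as-is.
Row 12: chart row 4, WS - tiled (columns 1-6): p k k p k k; work from column 6 back to 1 with k<->p swapped.
Row 13: chart row 1, RS - tile across columns 1-6 and work as-is.

Result:
p p p p p p
p p k p p k
k k o k k o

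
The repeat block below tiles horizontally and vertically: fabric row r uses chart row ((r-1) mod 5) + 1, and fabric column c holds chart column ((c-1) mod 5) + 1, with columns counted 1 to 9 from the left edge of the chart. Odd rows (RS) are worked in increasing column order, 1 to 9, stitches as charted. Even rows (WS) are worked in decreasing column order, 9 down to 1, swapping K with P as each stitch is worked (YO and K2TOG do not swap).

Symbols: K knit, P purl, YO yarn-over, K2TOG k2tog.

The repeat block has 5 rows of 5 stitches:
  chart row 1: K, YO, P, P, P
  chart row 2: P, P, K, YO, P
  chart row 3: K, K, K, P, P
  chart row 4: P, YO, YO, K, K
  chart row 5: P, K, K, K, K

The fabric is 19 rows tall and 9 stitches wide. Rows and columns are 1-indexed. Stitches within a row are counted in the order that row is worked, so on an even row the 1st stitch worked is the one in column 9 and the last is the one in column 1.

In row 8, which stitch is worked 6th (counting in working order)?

== STITCH ==
K

Derivation:
Row 8 uses chart row ((8-1) mod 5)+1 = 3. Row 8 is even, so WS.
Chart row 3 tiled across columns 1-9: K K K P P K K K P
WS row: flip the tiled sequence (start at column 9) and apply K<->P; YO and K2TOG stay.
Row 8 as worked: K P P P K K P P P
Stitch 6 in working order -> K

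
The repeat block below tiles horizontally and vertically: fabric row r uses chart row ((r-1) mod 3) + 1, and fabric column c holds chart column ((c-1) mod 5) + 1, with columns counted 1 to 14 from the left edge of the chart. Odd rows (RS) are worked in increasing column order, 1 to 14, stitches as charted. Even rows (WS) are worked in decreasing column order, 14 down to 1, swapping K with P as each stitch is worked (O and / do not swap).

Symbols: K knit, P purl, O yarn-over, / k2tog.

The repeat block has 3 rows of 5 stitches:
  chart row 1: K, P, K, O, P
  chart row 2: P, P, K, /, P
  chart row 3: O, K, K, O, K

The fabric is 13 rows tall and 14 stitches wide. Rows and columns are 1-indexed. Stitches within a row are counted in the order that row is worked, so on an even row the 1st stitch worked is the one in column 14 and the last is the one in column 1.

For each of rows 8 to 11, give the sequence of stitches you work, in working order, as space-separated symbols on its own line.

== ROWS AS WORKED ==
/ P K K K / P K K K / P K K
O K K O K O K K O K O K K O
O P K P K O P K P K O P K P
P P K / P P P K / P P P K /

Derivation:
Row 8: chart row 2, WS - tiled (columns 1-14): P P K / P P P K / P P P K /; work from column 14 back to 1 with K<->P swapped.
Row 9: chart row 3, RS - tile across columns 1-14 and work as-is.
Row 10: chart row 1, WS - tiled (columns 1-14): K P K O P K P K O P K P K O; work from column 14 back to 1 with K<->P swapped.
Row 11: chart row 2, RS - tile across columns 1-14 and work as-is.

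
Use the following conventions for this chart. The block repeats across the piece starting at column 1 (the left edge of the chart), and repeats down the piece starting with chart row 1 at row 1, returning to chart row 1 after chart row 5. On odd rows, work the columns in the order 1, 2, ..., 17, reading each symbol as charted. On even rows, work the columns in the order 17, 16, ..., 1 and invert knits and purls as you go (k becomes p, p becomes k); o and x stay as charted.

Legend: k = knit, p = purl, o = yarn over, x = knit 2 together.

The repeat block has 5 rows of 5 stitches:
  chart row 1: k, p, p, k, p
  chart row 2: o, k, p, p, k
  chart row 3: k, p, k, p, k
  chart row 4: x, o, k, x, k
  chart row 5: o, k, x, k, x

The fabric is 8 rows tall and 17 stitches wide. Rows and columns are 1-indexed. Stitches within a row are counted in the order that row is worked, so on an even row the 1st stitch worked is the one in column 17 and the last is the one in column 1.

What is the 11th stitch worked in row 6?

Result:
k

Derivation:
Row 6 uses chart row ((6-1) mod 5)+1 = 1. Row 6 is even, so WS.
Chart row 1 tiled across columns 1-17: k p p k p k p p k p k p p k p k p
WS row: flip the tiled sequence (start at column 17) and apply k<->p; o and x stay.
Row 6 as worked: k p k p k k p k p k k p k p k k p
Stitch 11 in working order -> k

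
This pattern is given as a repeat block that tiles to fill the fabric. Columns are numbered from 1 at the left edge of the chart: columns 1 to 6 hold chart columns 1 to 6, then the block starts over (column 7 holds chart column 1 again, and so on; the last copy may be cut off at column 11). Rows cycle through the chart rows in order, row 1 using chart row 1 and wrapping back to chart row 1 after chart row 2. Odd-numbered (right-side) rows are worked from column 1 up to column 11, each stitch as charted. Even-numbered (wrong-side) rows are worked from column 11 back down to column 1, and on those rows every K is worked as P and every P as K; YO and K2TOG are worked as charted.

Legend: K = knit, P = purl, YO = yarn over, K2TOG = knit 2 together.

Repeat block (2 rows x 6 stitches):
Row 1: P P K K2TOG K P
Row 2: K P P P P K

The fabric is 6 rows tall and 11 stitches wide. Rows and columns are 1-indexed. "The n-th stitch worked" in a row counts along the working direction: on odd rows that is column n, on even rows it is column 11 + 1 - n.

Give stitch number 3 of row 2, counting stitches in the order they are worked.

== STITCH ==
K

Derivation:
Row 2 uses chart row ((2-1) mod 2)+1 = 2. Row 2 is even, so WS.
Chart row 2 tiled across columns 1-11: K P P P P K K P P P P
WS row: flip the tiled sequence (start at column 11) and apply K<->P; YO and K2TOG stay.
Row 2 as worked: K K K K P P K K K K P
The 3rd stitch worked is K.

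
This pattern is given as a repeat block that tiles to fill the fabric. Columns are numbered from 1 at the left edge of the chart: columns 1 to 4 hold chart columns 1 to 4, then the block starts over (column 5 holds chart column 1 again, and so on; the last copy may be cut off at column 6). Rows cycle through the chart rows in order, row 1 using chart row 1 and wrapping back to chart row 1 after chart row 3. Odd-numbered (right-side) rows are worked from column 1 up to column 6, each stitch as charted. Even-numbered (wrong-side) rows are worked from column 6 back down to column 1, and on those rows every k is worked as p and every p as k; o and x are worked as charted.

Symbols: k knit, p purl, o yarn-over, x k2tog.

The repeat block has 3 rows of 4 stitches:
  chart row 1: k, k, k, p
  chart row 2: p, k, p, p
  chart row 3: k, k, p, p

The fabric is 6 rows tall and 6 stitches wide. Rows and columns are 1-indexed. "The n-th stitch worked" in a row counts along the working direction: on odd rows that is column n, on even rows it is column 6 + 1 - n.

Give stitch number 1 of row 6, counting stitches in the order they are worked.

Stitch:
p

Derivation:
Row 6 uses chart row ((6-1) mod 3)+1 = 3. Row 6 is even, so WS.
Chart row 3 tiled across columns 1-6: k k p p k k
WS row: flip the tiled sequence (start at column 6) and apply k<->p; o and x stay.
Row 6 as worked: p p k k p p
Stitch 1 in working order -> p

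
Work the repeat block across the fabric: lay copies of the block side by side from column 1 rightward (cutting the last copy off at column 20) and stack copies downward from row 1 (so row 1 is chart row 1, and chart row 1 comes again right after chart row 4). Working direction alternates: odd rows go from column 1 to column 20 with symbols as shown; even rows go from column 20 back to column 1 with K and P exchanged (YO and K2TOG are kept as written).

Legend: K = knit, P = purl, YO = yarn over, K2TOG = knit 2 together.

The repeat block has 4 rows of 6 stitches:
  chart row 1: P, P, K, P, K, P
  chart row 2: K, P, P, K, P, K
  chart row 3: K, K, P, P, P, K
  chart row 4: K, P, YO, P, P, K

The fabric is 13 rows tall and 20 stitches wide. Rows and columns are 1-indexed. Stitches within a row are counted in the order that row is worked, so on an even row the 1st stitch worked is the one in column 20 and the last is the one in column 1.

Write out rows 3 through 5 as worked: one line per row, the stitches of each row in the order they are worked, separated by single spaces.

Rows as worked:
K K P P P K K K P P P K K K P P P K K K
K P P K K YO K P P K K YO K P P K K YO K P
P P K P K P P P K P K P P P K P K P P P

Derivation:
Row 3: chart row 3, RS - tile across columns 1-20 and work as-is.
Row 4: chart row 4, WS - tiled (columns 1-20): K P YO P P K K P YO P P K K P YO P P K K P; work from column 20 back to 1 with K<->P swapped.
Row 5: chart row 1, RS - tile across columns 1-20 and work as-is.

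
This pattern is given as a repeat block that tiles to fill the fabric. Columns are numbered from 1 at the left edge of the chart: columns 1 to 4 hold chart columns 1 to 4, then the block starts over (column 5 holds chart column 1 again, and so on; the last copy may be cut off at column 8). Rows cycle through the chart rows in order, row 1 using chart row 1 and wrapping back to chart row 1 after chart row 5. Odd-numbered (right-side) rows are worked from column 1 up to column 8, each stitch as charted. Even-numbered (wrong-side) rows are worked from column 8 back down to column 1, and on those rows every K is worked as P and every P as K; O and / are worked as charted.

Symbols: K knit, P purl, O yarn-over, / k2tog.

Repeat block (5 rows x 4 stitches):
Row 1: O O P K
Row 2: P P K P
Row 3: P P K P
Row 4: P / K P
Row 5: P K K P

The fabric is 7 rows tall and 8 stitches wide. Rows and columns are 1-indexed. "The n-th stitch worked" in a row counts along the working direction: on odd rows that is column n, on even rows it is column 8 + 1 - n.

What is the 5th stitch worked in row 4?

Row 4: (4-1) mod 5 = 3, so use chart row 4. Even row -> WS.
Chart row 4 tiled across columns 1-8: P / K P P / K P
WS: work from column 8 back to column 1 (reverse the tiled row), swapping K<->P (O and / unchanged).
Row 4 as worked: K P / K K P / K
Stitch 5 in working order -> K

Result:
K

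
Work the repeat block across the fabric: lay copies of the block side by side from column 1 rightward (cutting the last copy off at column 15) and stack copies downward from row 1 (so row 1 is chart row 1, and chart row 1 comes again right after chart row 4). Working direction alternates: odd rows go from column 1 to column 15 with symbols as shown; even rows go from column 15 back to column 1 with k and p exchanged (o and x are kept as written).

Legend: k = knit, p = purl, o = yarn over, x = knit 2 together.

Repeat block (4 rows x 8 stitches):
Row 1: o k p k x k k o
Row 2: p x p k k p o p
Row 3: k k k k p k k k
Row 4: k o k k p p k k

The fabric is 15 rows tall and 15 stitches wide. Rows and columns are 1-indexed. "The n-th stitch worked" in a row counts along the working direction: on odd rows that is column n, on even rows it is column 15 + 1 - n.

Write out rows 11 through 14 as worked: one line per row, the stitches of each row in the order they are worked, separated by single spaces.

Row 11: chart row 3, RS - tile across columns 1-15 and work as-is.
Row 12: chart row 4, WS - tiled (columns 1-15): k o k k p p k k k o k k p p k; work from column 15 back to 1 with k<->p swapped.
Row 13: chart row 1, RS - tile across columns 1-15 and work as-is.
Row 14: chart row 2, WS - tiled (columns 1-15): p x p k k p o p p x p k k p o; work from column 15 back to 1 with k<->p swapped.

== ROWS AS WORKED ==
k k k k p k k k k k k k p k k
p k k p p o p p p k k p p o p
o k p k x k k o o k p k x k k
o k p p k x k k o k p p k x k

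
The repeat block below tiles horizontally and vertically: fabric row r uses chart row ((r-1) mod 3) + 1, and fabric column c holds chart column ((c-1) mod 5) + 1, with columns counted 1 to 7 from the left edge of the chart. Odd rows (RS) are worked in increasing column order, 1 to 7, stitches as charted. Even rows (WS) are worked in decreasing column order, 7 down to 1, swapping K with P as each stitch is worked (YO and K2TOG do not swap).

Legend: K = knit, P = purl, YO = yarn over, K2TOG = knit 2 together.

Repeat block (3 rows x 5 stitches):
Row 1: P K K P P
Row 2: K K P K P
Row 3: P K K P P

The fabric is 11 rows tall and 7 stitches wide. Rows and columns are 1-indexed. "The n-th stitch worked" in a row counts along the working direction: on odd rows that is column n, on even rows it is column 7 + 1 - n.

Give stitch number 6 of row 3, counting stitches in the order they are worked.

Row 3: (3-1) mod 3 = 2, so use chart row 3. Odd row -> RS.
Chart row 3 tiled across columns 1-7: P K K P P P K
RS: work column 1 to column 7, symbols as charted — the tiled row is the row as worked.
Stitch 6 in working order -> P

Stitch:
P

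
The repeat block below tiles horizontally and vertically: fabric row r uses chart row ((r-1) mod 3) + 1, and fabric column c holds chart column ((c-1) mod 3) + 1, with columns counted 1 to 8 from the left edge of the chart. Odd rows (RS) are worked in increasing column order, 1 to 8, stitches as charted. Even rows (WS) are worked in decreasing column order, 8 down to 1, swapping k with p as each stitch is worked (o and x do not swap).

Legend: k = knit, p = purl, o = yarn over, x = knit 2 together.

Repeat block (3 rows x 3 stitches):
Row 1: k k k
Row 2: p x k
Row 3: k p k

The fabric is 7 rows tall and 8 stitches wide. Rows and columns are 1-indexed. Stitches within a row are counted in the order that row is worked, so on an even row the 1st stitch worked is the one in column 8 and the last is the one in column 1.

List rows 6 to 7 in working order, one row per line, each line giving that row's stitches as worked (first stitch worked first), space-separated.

Row 6: chart row 3, WS - tiled (columns 1-8): k p k k p k k p; work from column 8 back to 1 with k<->p swapped.
Row 7: chart row 1, RS - tile across columns 1-8 and work as-is.

Result:
k p p k p p k p
k k k k k k k k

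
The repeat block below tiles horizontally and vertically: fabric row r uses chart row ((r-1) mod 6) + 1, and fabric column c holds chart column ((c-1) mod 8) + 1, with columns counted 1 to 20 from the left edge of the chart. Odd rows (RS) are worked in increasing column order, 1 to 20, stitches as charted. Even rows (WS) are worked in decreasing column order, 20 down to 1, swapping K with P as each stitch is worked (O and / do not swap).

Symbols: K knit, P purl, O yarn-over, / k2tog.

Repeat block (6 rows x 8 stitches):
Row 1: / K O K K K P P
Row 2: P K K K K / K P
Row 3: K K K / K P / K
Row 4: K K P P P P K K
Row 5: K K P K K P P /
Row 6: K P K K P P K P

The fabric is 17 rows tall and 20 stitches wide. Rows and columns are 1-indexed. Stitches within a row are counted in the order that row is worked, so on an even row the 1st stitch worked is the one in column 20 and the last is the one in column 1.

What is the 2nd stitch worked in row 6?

Stitch:
P

Derivation:
For row 6: chart row = ((6-1) mod 6) + 1 = 6; this is a WS (even) row.
Chart row 6 tiled across columns 1-20: K P K K P P K P K P K K P P K P K P K K
Wrong side: read the tiled row from column 20 down to 1 and exchange K with P (leave O, /).
Row 6 as worked: P P K P K P K K P P K P K P K K P P K P
The 2nd stitch worked is P.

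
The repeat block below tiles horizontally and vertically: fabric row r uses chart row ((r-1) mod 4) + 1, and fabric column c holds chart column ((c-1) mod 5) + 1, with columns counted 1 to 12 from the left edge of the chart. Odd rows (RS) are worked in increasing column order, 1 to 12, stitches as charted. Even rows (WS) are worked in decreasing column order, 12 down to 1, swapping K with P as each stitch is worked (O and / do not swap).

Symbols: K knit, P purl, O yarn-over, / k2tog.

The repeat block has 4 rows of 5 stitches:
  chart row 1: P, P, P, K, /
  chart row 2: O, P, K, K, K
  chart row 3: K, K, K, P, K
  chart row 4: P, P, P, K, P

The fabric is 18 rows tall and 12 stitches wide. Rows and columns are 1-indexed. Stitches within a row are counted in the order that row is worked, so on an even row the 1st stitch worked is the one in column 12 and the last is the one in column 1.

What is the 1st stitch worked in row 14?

Row 14 uses chart row ((14-1) mod 4)+1 = 2. Row 14 is even, so WS.
Chart row 2 tiled across columns 1-12: O P K K K O P K K K O P
Wrong side: read the tiled row from column 12 down to 1 and exchange K with P (leave O, /).
Row 14 as worked: K O P P P K O P P P K O
Counting 1 along the worked row gives K.

== STITCH ==
K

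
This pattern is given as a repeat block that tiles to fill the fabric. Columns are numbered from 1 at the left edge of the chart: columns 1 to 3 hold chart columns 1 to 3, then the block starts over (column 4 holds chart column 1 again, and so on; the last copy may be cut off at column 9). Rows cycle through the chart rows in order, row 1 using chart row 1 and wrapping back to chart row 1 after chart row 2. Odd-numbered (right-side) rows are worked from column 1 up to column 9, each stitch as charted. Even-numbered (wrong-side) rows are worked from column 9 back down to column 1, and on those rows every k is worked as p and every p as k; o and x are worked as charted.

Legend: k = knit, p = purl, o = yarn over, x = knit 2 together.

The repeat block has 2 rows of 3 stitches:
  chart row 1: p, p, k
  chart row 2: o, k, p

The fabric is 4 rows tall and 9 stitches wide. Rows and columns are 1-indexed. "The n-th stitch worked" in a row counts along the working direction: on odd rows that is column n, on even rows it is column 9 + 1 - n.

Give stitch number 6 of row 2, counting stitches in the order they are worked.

Stitch:
o

Derivation:
Row 2: (2-1) mod 2 = 1, so use chart row 2. Even row -> WS.
Chart row 2 tiled across columns 1-9: o k p o k p o k p
WS row: flip the tiled sequence (start at column 9) and apply k<->p; o and x stay.
Row 2 as worked: k p o k p o k p o
The 6th stitch worked is o.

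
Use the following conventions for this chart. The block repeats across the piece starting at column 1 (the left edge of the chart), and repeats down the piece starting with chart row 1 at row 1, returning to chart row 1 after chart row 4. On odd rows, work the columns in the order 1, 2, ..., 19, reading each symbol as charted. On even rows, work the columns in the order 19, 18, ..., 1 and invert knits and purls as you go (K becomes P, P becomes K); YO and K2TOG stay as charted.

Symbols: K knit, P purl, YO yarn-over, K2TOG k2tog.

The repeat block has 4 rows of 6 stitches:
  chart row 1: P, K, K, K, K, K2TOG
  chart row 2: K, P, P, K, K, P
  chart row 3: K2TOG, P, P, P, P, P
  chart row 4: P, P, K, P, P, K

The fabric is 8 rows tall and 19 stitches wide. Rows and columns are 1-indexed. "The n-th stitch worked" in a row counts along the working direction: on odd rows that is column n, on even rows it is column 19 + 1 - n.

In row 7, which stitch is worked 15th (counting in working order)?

Stitch:
P

Derivation:
Row 7 uses chart row ((7-1) mod 4)+1 = 3. Row 7 is odd, so RS.
Chart row 3 tiled across columns 1-19: K2TOG P P P P P K2TOG P P P P P K2TOG P P P P P K2TOG
Right side: take the tiled row as-is (worked left to right from column 1).
The 15th stitch worked is P.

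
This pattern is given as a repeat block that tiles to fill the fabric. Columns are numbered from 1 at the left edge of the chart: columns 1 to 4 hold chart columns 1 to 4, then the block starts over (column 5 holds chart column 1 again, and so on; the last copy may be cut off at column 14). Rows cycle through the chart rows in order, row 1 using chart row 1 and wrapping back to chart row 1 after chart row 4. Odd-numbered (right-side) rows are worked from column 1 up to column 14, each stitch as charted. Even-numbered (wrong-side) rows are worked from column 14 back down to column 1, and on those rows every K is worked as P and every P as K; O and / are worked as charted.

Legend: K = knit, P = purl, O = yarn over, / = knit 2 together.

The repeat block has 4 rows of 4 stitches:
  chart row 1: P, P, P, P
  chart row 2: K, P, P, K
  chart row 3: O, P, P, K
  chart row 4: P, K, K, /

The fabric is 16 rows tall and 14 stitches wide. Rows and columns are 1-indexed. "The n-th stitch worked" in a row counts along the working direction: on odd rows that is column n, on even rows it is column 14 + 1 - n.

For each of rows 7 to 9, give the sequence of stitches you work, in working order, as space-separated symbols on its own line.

Row 7: chart row 3, RS - tile across columns 1-14 and work as-is.
Row 8: chart row 4, WS - tiled (columns 1-14): P K K / P K K / P K K / P K; work from column 14 back to 1 with K<->P swapped.
Row 9: chart row 1, RS - tile across columns 1-14 and work as-is.

== ROWS AS WORKED ==
O P P K O P P K O P P K O P
P K / P P K / P P K / P P K
P P P P P P P P P P P P P P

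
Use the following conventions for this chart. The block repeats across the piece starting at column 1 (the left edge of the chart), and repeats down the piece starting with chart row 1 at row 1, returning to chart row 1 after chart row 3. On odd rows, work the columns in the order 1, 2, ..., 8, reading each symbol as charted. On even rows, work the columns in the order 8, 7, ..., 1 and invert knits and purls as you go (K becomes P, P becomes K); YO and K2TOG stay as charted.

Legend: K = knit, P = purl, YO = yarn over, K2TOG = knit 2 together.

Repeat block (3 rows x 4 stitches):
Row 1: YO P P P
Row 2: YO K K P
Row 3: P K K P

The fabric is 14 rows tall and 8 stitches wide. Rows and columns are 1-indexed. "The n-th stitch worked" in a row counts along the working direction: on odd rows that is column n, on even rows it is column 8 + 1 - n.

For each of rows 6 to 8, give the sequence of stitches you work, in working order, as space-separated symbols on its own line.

Result:
K P P K K P P K
YO P P P YO P P P
K P P YO K P P YO

Derivation:
Row 6: chart row 3, WS - tiled (columns 1-8): P K K P P K K P; work from column 8 back to 1 with K<->P swapped.
Row 7: chart row 1, RS - tile across columns 1-8 and work as-is.
Row 8: chart row 2, WS - tiled (columns 1-8): YO K K P YO K K P; work from column 8 back to 1 with K<->P swapped.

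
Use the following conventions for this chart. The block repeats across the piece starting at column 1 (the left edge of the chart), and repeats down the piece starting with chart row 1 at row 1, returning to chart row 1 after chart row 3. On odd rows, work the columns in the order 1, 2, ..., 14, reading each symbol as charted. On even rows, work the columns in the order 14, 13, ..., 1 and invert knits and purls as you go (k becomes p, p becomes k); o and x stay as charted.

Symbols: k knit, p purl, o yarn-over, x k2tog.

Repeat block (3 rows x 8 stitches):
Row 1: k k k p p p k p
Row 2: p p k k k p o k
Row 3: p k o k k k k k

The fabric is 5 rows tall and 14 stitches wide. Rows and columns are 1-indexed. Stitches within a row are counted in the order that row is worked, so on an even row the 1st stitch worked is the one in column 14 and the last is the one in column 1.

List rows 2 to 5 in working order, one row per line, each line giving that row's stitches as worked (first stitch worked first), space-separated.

Row 2: chart row 2, WS - tiled (columns 1-14): p p k k k p o k p p k k k p; work from column 14 back to 1 with k<->p swapped.
Row 3: chart row 3, RS - tile across columns 1-14 and work as-is.
Row 4: chart row 1, WS - tiled (columns 1-14): k k k p p p k p k k k p p p; work from column 14 back to 1 with k<->p swapped.
Row 5: chart row 2, RS - tile across columns 1-14 and work as-is.

== ROWS AS WORKED ==
k p p p k k p o k p p p k k
p k o k k k k k p k o k k k
k k k p p p k p k k k p p p
p p k k k p o k p p k k k p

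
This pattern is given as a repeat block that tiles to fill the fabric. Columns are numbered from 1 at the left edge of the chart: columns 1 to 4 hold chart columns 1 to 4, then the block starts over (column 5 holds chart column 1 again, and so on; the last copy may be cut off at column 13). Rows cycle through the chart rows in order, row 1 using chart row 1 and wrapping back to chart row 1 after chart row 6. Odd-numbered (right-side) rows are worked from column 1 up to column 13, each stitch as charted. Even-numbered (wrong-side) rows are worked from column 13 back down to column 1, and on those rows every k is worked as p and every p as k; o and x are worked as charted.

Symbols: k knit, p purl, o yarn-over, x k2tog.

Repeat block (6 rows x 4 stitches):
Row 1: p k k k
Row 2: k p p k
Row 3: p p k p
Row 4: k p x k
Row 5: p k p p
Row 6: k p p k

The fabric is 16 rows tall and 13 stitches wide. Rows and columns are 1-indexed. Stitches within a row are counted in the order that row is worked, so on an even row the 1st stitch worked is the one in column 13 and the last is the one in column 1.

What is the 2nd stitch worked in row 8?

Row 8 uses chart row ((8-1) mod 6)+1 = 2. Row 8 is even, so WS.
Chart row 2 tiled across columns 1-13: k p p k k p p k k p p k k
WS row: flip the tiled sequence (start at column 13) and apply k<->p; o and x stay.
Row 8 as worked: p p k k p p k k p p k k p
Counting 2 along the worked row gives p.

Result:
p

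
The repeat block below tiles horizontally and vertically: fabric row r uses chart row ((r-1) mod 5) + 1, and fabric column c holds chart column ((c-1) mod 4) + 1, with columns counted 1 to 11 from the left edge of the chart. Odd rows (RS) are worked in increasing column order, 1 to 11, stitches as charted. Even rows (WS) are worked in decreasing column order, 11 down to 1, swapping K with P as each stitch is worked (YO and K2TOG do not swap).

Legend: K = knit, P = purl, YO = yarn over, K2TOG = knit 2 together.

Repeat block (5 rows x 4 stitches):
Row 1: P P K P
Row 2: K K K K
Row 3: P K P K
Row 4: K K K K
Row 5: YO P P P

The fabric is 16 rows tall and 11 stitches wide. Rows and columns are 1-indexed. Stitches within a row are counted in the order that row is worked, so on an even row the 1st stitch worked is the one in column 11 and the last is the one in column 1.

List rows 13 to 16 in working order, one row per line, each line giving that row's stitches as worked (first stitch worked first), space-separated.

Row 13: chart row 3, RS - tile across columns 1-11 and work as-is.
Row 14: chart row 4, WS - tiled (columns 1-11): K K K K K K K K K K K; work from column 11 back to 1 with K<->P swapped.
Row 15: chart row 5, RS - tile across columns 1-11 and work as-is.
Row 16: chart row 1, WS - tiled (columns 1-11): P P K P P P K P P P K; work from column 11 back to 1 with K<->P swapped.

Rows as worked:
P K P K P K P K P K P
P P P P P P P P P P P
YO P P P YO P P P YO P P
P K K K P K K K P K K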